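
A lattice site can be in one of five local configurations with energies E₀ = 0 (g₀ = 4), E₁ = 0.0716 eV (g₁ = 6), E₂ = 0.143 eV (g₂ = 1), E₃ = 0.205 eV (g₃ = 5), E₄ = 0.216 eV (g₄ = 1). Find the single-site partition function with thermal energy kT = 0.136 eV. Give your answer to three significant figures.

Eᵢ/kT = 0, 0.52647, 1.0515, 1.5074, 1.5882.
Z = Σ gᵢe^(−Eᵢ/kT) = 4·e^(−0) + 6·e^(−0.52647) + 1·e^(−1.0515) + 5·e^(−1.5074) + 1·e^(−1.5882) = 4.0000 + 3.5441 + 0.34941 + 1.1074 + 0.20429 = 9.2052.

Z = 9.21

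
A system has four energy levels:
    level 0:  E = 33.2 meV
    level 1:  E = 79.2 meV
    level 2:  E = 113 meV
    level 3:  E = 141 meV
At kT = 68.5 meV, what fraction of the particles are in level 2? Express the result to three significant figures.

Eᵢ/kT = 0.48467, 1.1562, 1.6496, 2.0584.
Z = Σ e^(−Eᵢ/kT) = e^(−0.48467) + e^(−1.1562) + e^(−1.6496) + e^(−2.0584) = 0.61590 + 0.31468 + 0.19213 + 0.12766 = 1.2504.
P₂ = e^(−E₂/kT) / Z = 0.19213/1.2504 = 0.154.

0.154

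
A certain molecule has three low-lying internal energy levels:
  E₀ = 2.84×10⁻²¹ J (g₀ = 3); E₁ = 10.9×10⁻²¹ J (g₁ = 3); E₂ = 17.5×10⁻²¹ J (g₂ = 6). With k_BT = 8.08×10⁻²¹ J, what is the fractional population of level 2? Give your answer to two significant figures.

0.19

Eᵢ/kT = 0.3515, 1.349, 2.166.
Z = Σ gᵢe^(−Eᵢ/kT) = 3·e^(−0.3515) + 3·e^(−1.349) + 6·e^(−2.166) = 2.111 + 0.7785 + 0.6878 = 3.577.
P₂ = g₂ e^(−E₂/kT) / Z = 0.6878/3.577 = 0.19.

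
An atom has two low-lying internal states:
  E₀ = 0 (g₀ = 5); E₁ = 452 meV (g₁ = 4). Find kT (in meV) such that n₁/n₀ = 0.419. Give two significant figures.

700 meV

n₁/n₀ = (g₁/g₀) exp[−(E₁−E₀)/kT] = 0.419.
⇒ (E₁−E₀)/kT = ln((4/5)/0.419) = ln(1.909) = 0.6466.
kT = 452 meV / 0.6466 = 700 meV.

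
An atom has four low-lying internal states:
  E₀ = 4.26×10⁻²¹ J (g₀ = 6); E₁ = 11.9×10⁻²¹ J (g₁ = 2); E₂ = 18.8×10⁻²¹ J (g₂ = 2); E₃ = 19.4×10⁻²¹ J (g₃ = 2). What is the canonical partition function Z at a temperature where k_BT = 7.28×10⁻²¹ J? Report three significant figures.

Eᵢ/kT = 0.58516, 1.6346, 2.5824, 2.6648.
Z = Σ gᵢe^(−Eᵢ/kT) = 6·e^(−0.58516) + 2·e^(−1.6346) + 2·e^(−2.5824) + 2·e^(−2.6648) = 3.3421 + 0.39006 + 0.15118 + 0.13923 = 4.0226.

Z = 4.02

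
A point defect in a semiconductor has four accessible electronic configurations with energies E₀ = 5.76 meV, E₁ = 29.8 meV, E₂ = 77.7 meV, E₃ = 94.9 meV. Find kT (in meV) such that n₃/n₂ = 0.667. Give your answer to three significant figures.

n₃/n₂ = exp[−(E₃−E₂)/kT] = 0.667.
⇒ (E₃−E₂)/kT = ln(1/0.667) = ln(1.4993) = 0.40500.
kT = 17.2 meV / 0.40500 = 42.5 meV.

42.5 meV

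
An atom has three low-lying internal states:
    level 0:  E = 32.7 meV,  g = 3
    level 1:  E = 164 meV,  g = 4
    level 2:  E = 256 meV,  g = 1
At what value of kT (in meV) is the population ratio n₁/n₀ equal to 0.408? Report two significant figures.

n₁/n₀ = (g₁/g₀) exp[−(E₁−E₀)/kT] = 0.408.
⇒ (E₁−E₀)/kT = ln((4/3)/0.408) = ln(3.268) = 1.184.
kT = 131.3 meV / 1.184 = 110 meV.

110 meV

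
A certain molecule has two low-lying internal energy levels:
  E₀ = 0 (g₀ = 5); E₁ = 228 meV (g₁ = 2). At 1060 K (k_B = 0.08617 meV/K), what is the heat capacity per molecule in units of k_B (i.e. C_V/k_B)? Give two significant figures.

k_BT = 0.08617 × 1060 K = 91.34 meV.
Eᵢ/kT = 0, 2.496.
Z = Σ gᵢe^(−Eᵢ/kT) = 5·e^(−0) + 2·e^(−2.496) = 5.000 + 0.1648 = 5.165.
⟨E⟩ = 7.275 meV, ⟨E²⟩ = 1659 meV².
C_V/k_B = (⟨E²⟩ − ⟨E⟩²)/(kT)² = (1659 − 52.93)/8343 = 0.19.

0.19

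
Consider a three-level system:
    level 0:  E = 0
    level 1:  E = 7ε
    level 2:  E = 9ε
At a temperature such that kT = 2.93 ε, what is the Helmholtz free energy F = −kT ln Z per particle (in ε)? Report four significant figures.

Eᵢ/kT = 0, 2.38908, 3.07167.
Z = Σ e^(−Eᵢ/kT) = e^(−0) + e^(−2.38908) + e^(−3.07167) = 1.00000 + 0.0917140 + 0.0463437 = 1.13806.
F = −kT ln Z = −2.93 × ln(1.13806) = −2.93 × 0.129325 = -0.3789 ε.

-0.3789 ε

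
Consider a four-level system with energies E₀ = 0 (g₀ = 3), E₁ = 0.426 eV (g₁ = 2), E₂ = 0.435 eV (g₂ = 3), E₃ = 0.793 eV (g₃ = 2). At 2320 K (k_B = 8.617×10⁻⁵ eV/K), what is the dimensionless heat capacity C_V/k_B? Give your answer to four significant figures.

0.7596

k_BT = 8.617×10⁻⁵ × 2320 K = 0.199914 eV.
Eᵢ/kT = 0, 2.13092, 2.17594, 3.96671.
Z = Σ gᵢe^(−Eᵢ/kT) = 3·e^(−0) + 2·e^(−2.13092) + 3·e^(−2.17594) + 2·e^(−3.96671) = 3.00000 + 0.237456 + 0.340504 + 0.0378713 = 3.61583.
⟨E⟩ = 0.0772457 eV, ⟨E²⟩ = 0.0363235 eV².
C_V/k_B = (⟨E²⟩ − ⟨E⟩²)/(kT)² = (0.0363235 − 0.00596690)/0.0399656 = 0.7596.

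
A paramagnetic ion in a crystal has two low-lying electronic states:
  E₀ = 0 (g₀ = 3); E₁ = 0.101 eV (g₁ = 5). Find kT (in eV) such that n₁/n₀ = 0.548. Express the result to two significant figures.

n₁/n₀ = (g₁/g₀) exp[−(E₁−E₀)/kT] = 0.548.
⇒ (E₁−E₀)/kT = ln((5/3)/0.548) = ln(3.041) = 1.112.
kT = 0.101 eV / 1.112 = 0.091 eV.

0.091 eV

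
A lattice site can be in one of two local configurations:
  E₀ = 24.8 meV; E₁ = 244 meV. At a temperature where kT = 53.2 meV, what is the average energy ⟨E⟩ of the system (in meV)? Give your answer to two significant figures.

Eᵢ/kT = 0.4662, 4.586.
Z = Σ e^(−Eᵢ/kT) = e^(−0.4662) + e^(−4.586) = 0.6274 + 0.01019 = 0.6376.
⟨E⟩ = Σ Eᵢ e^(−Eᵢ/kT) / Z = (24.8·0.6274 + 244·0.01019) / 0.6376 = 28 meV.

28 meV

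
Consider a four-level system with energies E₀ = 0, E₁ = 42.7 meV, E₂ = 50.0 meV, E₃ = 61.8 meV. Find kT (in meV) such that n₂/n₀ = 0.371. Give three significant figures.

50.4 meV

n₂/n₀ = exp[−(E₂−E₀)/kT] = 0.371.
⇒ (E₂−E₀)/kT = ln(1/0.371) = ln(2.6954) = 0.99155.
kT = 50.0 meV / 0.99155 = 50.4 meV.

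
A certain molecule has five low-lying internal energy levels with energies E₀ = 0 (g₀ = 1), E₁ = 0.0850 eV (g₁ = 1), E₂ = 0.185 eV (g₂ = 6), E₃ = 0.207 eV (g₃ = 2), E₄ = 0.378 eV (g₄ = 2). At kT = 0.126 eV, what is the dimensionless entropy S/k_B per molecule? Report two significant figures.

Eᵢ/kT = 0, 0.6746, 1.468, 1.643, 3.000.
Z = Σ gᵢe^(−Eᵢ/kT) = 1·e^(−0) + 1·e^(−0.6746) + 6·e^(−1.468) + 2·e^(−1.643) + 2·e^(−3.000) = 1.000 + 0.5094 + 1.382 + 0.3868 + 0.09957 = 3.378.
⟨E⟩ = Σ EᵢPᵢ = 0.1233 eV.
S/k_B = ln Z + ⟨E⟩/kT = ln(3.378) + 0.1233/0.126 = 1.217 + 0.9786 = 2.2.

2.2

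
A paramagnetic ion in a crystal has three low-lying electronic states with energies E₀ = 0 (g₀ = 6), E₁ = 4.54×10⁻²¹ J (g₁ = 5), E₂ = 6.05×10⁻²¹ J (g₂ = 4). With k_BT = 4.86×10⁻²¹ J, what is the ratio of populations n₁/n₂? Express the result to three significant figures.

n₁/n₂ = (g₁/g₂) exp[−(E₁−E₂)/kT] = (5/4) × exp(−(-1.51 ×10⁻²¹ J)/(4.86 ×10⁻²¹ J)) = (5/4) × exp(0.31070) = 1.71.

1.71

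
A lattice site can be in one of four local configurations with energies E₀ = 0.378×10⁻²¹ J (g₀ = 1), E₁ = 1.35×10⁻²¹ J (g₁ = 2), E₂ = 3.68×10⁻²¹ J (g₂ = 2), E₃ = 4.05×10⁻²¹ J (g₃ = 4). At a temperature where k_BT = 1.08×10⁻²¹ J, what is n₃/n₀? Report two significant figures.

0.13

n₃/n₀ = (g₃/g₀) exp[−(E₃−E₀)/kT] = (4/1) × exp(−(3.672 ×10⁻²¹ J)/(1.08 ×10⁻²¹ J)) = (4/1) × exp(-3.400) = 0.13.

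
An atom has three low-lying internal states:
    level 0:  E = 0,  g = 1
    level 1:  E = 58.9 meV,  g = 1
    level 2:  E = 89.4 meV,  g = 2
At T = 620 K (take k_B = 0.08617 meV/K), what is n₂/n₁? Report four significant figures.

1.130

k_BT = 0.08617 × 620 K = 53.4254 meV.
n₂/n₁ = (g₂/g₁) exp[−(E₂−E₁)/kT] = (2/1) × exp(−(30.5 meV)/(53.4254 meV)) = (2/1) × exp(-0.570890) = 1.130.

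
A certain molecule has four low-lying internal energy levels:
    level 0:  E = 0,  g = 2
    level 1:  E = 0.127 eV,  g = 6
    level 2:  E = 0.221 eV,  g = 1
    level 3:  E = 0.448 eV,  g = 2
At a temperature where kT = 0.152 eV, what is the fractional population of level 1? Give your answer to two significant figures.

Eᵢ/kT = 0, 0.8355, 1.454, 2.947.
Z = Σ gᵢe^(−Eᵢ/kT) = 2·e^(−0) + 6·e^(−0.8355) + 1·e^(−1.454) + 2·e^(−2.947) = 2.000 + 2.602 + 0.2336 + 0.1050 = 4.941.
P₁ = g₁ e^(−E₁/kT) / Z = 2.602/4.941 = 0.53.

0.53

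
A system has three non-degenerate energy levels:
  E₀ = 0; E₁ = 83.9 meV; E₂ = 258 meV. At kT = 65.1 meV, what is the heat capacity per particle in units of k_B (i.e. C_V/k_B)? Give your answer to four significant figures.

Eᵢ/kT = 0, 1.28879, 3.96313.
Z = Σ e^(−Eᵢ/kT) = e^(−0) + e^(−1.28879) + e^(−3.96313) = 1.00000 + 0.275604 + 0.0190035 = 1.29461.
⟨E⟩ = 21.6483 meV, ⟨E²⟩ = 2475.64 meV².
C_V/k_B = (⟨E²⟩ − ⟨E⟩²)/(kT)² = (2475.64 − 468.649)/4238.01 = 0.4736.

0.4736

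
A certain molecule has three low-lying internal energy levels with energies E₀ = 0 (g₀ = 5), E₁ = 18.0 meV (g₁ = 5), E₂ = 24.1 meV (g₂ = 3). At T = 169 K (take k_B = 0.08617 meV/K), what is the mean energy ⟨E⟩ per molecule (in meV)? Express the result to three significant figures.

5.69 meV

k_BT = 0.08617 × 169 K = 14.563 meV.
Eᵢ/kT = 0, 1.2360, 1.6549.
Z = Σ gᵢe^(−Eᵢ/kT) = 5·e^(−0) + 5·e^(−1.2360) + 3·e^(−1.6549) = 5.0000 + 1.4527 + 0.57333 = 7.0260.
⟨E⟩ = Σ Eᵢ gᵢe^(−Eᵢ/kT) / Z = (0·5.0000 + 18.0·1.4527 + 24.1·0.57333) / 7.0260 = 5.69 meV.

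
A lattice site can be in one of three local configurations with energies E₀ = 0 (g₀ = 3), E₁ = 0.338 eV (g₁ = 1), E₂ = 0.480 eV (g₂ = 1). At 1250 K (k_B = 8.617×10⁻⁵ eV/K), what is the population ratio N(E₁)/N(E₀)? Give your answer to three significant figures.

k_BT = 8.617×10⁻⁵ × 1250 K = 0.10771 eV.
n₁/n₀ = (g₁/g₀) exp[−(E₁−E₀)/kT] = (1/3) × exp(−(0.338 eV)/(0.10771 eV)) = (1/3) × exp(-3.1381) = 0.0145.

0.0145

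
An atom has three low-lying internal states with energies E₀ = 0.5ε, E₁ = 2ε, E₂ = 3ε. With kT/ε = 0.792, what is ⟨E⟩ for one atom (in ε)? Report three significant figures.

Eᵢ/kT = 0.63131, 2.5253, 3.7879.
Z = Σ e^(−Eᵢ/kT) = e^(−0.63131) + e^(−2.5253) + e^(−3.7879) = 0.53189 + 0.080034 + 0.022643 = 0.63457.
⟨E⟩ = Σ Eᵢ e^(−Eᵢ/kT) / Z = (0.5·0.53189 + 2·0.080034 + 3·0.022643) / 0.63457 = 0.778 ε.

0.778 ε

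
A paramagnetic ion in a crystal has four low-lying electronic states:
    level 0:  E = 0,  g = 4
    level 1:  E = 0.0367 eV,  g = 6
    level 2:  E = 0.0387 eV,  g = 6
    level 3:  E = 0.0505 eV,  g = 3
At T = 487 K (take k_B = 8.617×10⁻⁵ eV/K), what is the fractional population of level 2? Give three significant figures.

0.244

k_BT = 8.617×10⁻⁵ × 487 K = 0.041965 eV.
Eᵢ/kT = 0, 0.87454, 0.92220, 1.2034.
Z = Σ gᵢe^(−Eᵢ/kT) = 4·e^(−0) + 6·e^(−0.87454) + 6·e^(−0.92220) + 3·e^(−1.2034) = 4.0000 + 2.5023 + 2.3859 + 0.90052 = 9.7887.
P₂ = g₂ e^(−E₂/kT) / Z = 2.3859/9.7887 = 0.244.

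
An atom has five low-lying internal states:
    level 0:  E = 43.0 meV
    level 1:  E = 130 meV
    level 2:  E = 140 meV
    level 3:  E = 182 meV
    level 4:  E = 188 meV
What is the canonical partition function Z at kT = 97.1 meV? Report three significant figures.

Z = 1.44

Eᵢ/kT = 0.44284, 1.3388, 1.4418, 1.8744, 1.9361.
Z = Σ e^(−Eᵢ/kT) = e^(−0.44284) + e^(−1.3388) + e^(−1.4418) + e^(−1.8744) + e^(−1.9361) = 0.64221 + 0.26216 + 0.23650 + 0.15345 + 0.14427 = 1.4386.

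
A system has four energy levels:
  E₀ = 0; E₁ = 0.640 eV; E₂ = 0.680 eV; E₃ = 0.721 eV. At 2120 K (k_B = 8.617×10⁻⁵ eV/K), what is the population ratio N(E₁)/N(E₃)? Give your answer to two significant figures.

1.6

k_BT = 8.617×10⁻⁵ × 2120 K = 0.1827 eV.
n₁/n₃ = exp[−(E₁−E₃)/kT] = exp(−(-0.081 eV)/(0.1827 eV)) = exp(0.4433) = 1.6.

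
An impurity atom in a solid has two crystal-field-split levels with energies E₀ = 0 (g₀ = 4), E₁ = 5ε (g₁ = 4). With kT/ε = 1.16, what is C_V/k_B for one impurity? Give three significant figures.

Eᵢ/kT = 0, 4.3103.
Z = Σ gᵢe^(−Eᵢ/kT) = 4·e^(−0) + 4·e^(−4.3103) = 4.0000 + 0.053718 = 4.0537.
⟨E⟩ = 0.066258 ε, ⟨E²⟩ = 0.33129 ε².
C_V/k_B = (⟨E²⟩ − ⟨E⟩²)/(kT)² = (0.33129 − 0.0043901)/1.3456 = 0.243.

0.243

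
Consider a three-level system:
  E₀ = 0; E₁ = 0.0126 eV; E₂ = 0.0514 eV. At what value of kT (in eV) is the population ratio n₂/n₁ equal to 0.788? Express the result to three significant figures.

0.163 eV

n₂/n₁ = exp[−(E₂−E₁)/kT] = 0.788.
⇒ (E₂−E₁)/kT = ln(1/0.788) = ln(1.2690) = 0.23823.
kT = 0.0388 eV / 0.23823 = 0.163 eV.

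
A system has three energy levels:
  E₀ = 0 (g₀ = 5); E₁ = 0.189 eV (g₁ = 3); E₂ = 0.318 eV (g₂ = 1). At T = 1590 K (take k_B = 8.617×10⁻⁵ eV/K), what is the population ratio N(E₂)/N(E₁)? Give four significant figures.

k_BT = 8.617×10⁻⁵ × 1590 K = 0.137010 eV.
n₂/n₁ = (g₂/g₁) exp[−(E₂−E₁)/kT] = (1/3) × exp(−(0.129 eV)/(0.137010 eV)) = (1/3) × exp(-0.941537) = 0.1300.

0.1300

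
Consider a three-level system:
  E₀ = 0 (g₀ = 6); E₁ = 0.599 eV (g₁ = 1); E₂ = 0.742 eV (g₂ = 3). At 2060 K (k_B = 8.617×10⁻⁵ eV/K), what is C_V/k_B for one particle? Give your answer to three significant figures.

k_BT = 8.617×10⁻⁵ × 2060 K = 0.17751 eV.
Eᵢ/kT = 0, 3.3745, 4.1800.
Z = Σ gᵢe^(−Eᵢ/kT) = 6·e^(−0) + 1·e^(−3.3745) + 3·e^(−4.1800) = 6.0000 + 0.034235 + 0.045896 = 6.0801.
⟨E⟩ = 0.0089738 eV, ⟨E²⟩ = 0.0061763 eV².
C_V/k_B = (⟨E²⟩ − ⟨E⟩²)/(kT)² = (0.0061763 − 0.000080529)/0.031510 = 0.193.

0.193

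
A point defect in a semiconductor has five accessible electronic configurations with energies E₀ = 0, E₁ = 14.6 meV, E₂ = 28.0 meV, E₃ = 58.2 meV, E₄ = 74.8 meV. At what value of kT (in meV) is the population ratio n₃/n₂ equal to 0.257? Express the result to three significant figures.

n₃/n₂ = exp[−(E₃−E₂)/kT] = 0.257.
⇒ (E₃−E₂)/kT = ln(1/0.257) = ln(3.8911) = 1.3587.
kT = 30.2 meV / 1.3587 = 22.2 meV.

22.2 meV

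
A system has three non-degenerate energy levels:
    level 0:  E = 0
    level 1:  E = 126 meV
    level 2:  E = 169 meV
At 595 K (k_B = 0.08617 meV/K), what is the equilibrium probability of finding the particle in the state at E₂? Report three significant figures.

0.0330

k_BT = 0.08617 × 595 K = 51.271 meV.
Eᵢ/kT = 0, 2.4575, 3.2962.
Z = Σ e^(−Eᵢ/kT) = e^(−0) + e^(−2.4575) + e^(−3.2962) = 1.0000 + 0.085649 + 0.037024 = 1.1227.
P₂ = e^(−E₂/kT) / Z = 0.037024/1.1227 = 0.0330.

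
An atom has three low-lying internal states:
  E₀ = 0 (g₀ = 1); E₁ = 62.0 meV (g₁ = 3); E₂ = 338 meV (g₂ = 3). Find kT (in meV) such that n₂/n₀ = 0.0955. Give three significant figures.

98.0 meV

n₂/n₀ = (g₂/g₀) exp[−(E₂−E₀)/kT] = 0.0955.
⇒ (E₂−E₀)/kT = ln((3/1)/0.0955) = ln(31.414) = 3.4473.
kT = 338 meV / 3.4473 = 98.0 meV.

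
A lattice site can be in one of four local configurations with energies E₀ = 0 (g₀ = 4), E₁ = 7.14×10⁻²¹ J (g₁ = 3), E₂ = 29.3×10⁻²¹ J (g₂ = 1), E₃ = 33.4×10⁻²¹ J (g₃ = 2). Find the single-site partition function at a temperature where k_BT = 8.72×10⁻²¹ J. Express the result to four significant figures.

Eᵢ/kT = 0, 0.818807, 3.36009, 3.83028.
Z = Σ gᵢe^(−Eᵢ/kT) = 4·e^(−0) + 3·e^(−0.818807) + 1·e^(−3.36009) + 2·e^(−3.83028) = 4.00000 + 1.32287 + 0.0347321 + 0.0434071 = 5.40101.

Z = 5.401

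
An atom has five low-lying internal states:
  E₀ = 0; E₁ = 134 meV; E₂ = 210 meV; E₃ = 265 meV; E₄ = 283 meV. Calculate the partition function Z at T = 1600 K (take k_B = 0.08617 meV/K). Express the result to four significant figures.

k_BT = 0.08617 × 1600 K = 137.872 meV.
Eᵢ/kT = 0, 0.971916, 1.52315, 1.92207, 2.05263.
Z = Σ e^(−Eᵢ/kT) = e^(−0) + e^(−0.971916) + e^(−1.52315) + e^(−1.92207) + e^(−2.05263) = 1.00000 + 0.378357 + 0.218024 + 0.146304 + 0.128397 = 1.87108.

Z = 1.871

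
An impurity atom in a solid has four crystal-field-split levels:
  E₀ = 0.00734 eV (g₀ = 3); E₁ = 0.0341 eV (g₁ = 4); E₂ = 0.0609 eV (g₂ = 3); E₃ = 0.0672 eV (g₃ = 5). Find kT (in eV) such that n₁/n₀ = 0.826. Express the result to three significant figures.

0.0559 eV

n₁/n₀ = (g₁/g₀) exp[−(E₁−E₀)/kT] = 0.826.
⇒ (E₁−E₀)/kT = ln((4/3)/0.826) = ln(1.6142) = 0.47884.
kT = 0.02676 eV / 0.47884 = 0.0559 eV.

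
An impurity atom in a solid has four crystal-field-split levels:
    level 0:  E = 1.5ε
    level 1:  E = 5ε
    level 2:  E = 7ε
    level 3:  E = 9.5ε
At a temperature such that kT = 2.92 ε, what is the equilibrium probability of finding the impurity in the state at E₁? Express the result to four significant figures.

Eᵢ/kT = 0.513699, 1.71233, 2.39726, 3.25342.
Z = Σ e^(−Eᵢ/kT) = e^(−0.513699) + e^(−1.71233) + e^(−2.39726) + e^(−3.25342) = 0.598278 + 0.180445 + 0.0909669 + 0.0386418 = 0.908332.
P₁ = e^(−E₁/kT) / Z = 0.180445/0.908332 = 0.1987.

0.1987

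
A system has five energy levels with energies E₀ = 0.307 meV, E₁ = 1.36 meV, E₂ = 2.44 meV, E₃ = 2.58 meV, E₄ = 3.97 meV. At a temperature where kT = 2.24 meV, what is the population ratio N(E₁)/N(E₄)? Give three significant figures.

3.21

n₁/n₄ = exp[−(E₁−E₄)/kT] = exp(−(-2.61 meV)/(2.24 meV)) = exp(1.1652) = 3.21.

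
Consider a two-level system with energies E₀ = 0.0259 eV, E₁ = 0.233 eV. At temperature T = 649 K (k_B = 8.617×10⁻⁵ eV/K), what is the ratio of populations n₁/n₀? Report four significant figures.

0.02464

k_BT = 8.617×10⁻⁵ × 649 K = 0.0559243 eV.
n₁/n₀ = exp[−(E₁−E₀)/kT] = exp(−(0.2071 eV)/(0.0559243 eV)) = exp(-3.70322) = 0.02464.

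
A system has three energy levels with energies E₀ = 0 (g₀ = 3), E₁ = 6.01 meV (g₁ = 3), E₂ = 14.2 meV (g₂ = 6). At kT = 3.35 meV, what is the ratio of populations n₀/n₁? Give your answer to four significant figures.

6.014

n₀/n₁ = (g₀/g₁) exp[−(E₀−E₁)/kT] = (3/3) × exp(−(-6.01 meV)/(3.35 meV)) = (3/3) × exp(1.79403) = 6.014.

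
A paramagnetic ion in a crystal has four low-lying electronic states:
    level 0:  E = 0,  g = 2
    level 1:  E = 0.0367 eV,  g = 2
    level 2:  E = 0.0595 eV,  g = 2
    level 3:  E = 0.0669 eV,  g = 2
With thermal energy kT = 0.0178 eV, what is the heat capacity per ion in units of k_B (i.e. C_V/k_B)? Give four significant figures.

Eᵢ/kT = 0, 2.06180, 3.34270, 3.75843.
Z = Σ gᵢe^(−Eᵢ/kT) = 2·e^(−0) + 2·e^(−2.06180) + 2·e^(−3.34270) + 2·e^(−3.75843) = 2.00000 + 0.254450 + 0.0706828 + 0.0466406 = 2.37177.
⟨E⟩ = 0.00702606 eV, ⟨E²⟩ = 0.000338016 eV².
C_V/k_B = (⟨E²⟩ − ⟨E⟩²)/(kT)² = (0.000338016 − 0.0000493655)/0.000316840 = 0.9110.

0.9110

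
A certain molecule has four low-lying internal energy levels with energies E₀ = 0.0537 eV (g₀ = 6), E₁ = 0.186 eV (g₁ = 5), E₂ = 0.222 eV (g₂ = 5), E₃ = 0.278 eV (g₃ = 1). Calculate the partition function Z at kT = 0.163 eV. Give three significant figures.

Eᵢ/kT = 0.32945, 1.1411, 1.3620, 1.7055.
Z = Σ gᵢe^(−Eᵢ/kT) = 6·e^(−0.32945) + 5·e^(−1.1411) + 5·e^(−1.3620) + 1·e^(−1.7055) = 4.3159 + 1.5973 + 1.2807 + 0.18168 = 7.3756.

Z = 7.38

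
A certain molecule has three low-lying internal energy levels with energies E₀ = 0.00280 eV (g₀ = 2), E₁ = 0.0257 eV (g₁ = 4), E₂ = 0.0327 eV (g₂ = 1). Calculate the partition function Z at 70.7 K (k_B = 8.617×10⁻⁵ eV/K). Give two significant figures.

Z = 1.3

k_BT = 8.617×10⁻⁵ × 70.7 K = 0.006092 eV.
Eᵢ/kT = 0.4596, 4.219, 5.368.
Z = Σ gᵢe^(−Eᵢ/kT) = 2·e^(−0.4596) + 4·e^(−4.219) + 1·e^(−5.368) = 1.263 + 0.05885 + 0.004663 = 1.327.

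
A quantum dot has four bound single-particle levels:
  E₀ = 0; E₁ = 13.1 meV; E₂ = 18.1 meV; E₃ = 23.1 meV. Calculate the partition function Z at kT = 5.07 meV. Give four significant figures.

Z = 1.114

Eᵢ/kT = 0, 2.58383, 3.57002, 4.55621.
Z = Σ e^(−Eᵢ/kT) = e^(−0) + e^(−2.58383) + e^(−3.57002) + e^(−4.55621) = 1.00000 + 0.0754843 + 0.0281553 + 0.0105018 = 1.11414.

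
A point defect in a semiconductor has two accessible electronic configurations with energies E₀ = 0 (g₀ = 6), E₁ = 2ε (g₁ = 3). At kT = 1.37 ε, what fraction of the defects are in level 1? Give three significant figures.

Eᵢ/kT = 0, 1.4599.
Z = Σ gᵢe^(−Eᵢ/kT) = 6·e^(−0) + 3·e^(−1.4599) = 6.0000 + 0.69678 = 6.6968.
P₁ = g₁ e^(−E₁/kT) / Z = 0.69678/6.6968 = 0.104.

0.104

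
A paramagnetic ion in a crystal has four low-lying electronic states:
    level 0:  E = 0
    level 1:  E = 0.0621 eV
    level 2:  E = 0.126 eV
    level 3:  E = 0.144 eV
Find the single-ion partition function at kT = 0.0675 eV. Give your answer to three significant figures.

Eᵢ/kT = 0, 0.92000, 1.8667, 2.1333.
Z = Σ e^(−Eᵢ/kT) = e^(−0) + e^(−0.92000) + e^(−1.8667) + e^(−2.1333) = 1.0000 + 0.39852 + 0.15463 + 0.11845 = 1.6716.

Z = 1.67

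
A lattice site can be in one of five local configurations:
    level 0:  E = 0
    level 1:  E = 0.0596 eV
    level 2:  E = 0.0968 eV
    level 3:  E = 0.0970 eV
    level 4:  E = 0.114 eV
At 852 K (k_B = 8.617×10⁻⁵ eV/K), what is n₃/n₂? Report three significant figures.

0.997

k_BT = 8.617×10⁻⁵ × 852 K = 0.073417 eV.
n₃/n₂ = exp[−(E₃−E₂)/kT] = exp(−(0.0002 eV)/(0.073417 eV)) = exp(-0.0027242) = 0.997.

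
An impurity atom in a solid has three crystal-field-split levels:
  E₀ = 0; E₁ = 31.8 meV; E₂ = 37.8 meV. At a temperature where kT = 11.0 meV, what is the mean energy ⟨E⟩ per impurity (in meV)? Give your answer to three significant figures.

2.74 meV

Eᵢ/kT = 0, 2.8909, 3.4364.
Z = Σ e^(−Eᵢ/kT) = e^(−0) + e^(−2.8909) + e^(−3.4364) = 1.0000 + 0.055526 + 0.032180 = 1.0877.
⟨E⟩ = Σ Eᵢ e^(−Eᵢ/kT) / Z = (0·1.0000 + 31.8·0.055526 + 37.8·0.032180) / 1.0877 = 2.74 meV.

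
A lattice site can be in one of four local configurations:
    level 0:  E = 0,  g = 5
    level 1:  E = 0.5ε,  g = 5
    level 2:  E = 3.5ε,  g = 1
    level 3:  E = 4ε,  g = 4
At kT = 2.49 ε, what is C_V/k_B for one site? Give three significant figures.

0.210

Eᵢ/kT = 0, 0.20080, 1.4056, 1.6064.
Z = Σ gᵢe^(−Eᵢ/kT) = 5·e^(−0) + 5·e^(−0.20080) + 1·e^(−1.4056) + 4·e^(−1.6064) = 5.0000 + 4.0904 + 0.24522 + 0.80243 = 10.138.
⟨E⟩ = 0.60300 ε, ⟨E²⟩ = 1.6636 ε².
C_V/k_B = (⟨E²⟩ − ⟨E⟩²)/(kT)² = (1.6636 − 0.36361)/6.2001 = 0.210.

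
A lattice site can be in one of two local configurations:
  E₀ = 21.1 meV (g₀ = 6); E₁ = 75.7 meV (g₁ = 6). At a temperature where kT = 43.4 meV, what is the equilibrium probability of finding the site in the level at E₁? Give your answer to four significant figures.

0.2213

Eᵢ/kT = 0.486175, 1.74424.
Z = Σ gᵢe^(−Eᵢ/kT) = 6·e^(−0.486175) + 6·e^(−1.74424) = 3.68985 + 1.04867 = 4.73852.
P₁ = g₁ e^(−E₁/kT) / Z = 1.04867/4.73852 = 0.2213.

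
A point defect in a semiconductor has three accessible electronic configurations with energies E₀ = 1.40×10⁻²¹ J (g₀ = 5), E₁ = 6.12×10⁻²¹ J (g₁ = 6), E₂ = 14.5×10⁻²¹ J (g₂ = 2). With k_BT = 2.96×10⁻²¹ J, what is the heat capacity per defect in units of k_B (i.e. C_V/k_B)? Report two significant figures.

Eᵢ/kT = 0.4730, 2.068, 4.899.
Z = Σ gᵢe^(−Eᵢ/kT) = 5·e^(−0.4730) + 6·e^(−2.068) + 2·e^(−4.899) = 3.116 + 0.7586 + 0.01491 = 3.890.
⟨E⟩ = 2.370, ⟨E²⟩ = 9.680.
C_V/k_B = (⟨E²⟩ − ⟨E⟩²)/(kT)² = (9.680 − 5.617)/8.762 = 0.46.

0.46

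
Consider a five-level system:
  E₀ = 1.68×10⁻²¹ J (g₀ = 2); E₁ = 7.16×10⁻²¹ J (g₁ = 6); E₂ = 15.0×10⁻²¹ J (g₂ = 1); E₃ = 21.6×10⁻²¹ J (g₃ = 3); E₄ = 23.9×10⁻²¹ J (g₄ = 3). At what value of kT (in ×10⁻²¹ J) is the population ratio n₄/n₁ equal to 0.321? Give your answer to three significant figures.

37.8 ×10⁻²¹ J

n₄/n₁ = (g₄/g₁) exp[−(E₄−E₁)/kT] = 0.321.
⇒ (E₄−E₁)/kT = ln((3/6)/0.321) = ln(1.5576) = 0.44315.
kT = 16.74 ×10⁻²¹ J / 0.44315 = 37.8 ×10⁻²¹ J.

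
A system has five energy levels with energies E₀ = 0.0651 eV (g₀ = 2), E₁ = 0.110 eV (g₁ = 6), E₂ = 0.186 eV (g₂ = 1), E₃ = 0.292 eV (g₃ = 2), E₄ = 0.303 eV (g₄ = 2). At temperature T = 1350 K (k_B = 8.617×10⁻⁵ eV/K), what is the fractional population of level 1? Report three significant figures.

k_BT = 8.617×10⁻⁵ × 1350 K = 0.11633 eV.
Eᵢ/kT = 0.55961, 0.94559, 1.5989, 2.5101, 2.6047.
Z = Σ gᵢe^(−Eᵢ/kT) = 2·e^(−0.55961) + 6·e^(−0.94559) + 1·e^(−1.5989) + 2·e^(−2.5101) + 2·e^(−2.6047) = 1.1429 + 2.3307 + 0.20212 + 0.16252 + 0.14785 = 3.9861.
P₁ = g₁ e^(−E₁/kT) / Z = 2.3307/3.9861 = 0.585.

0.585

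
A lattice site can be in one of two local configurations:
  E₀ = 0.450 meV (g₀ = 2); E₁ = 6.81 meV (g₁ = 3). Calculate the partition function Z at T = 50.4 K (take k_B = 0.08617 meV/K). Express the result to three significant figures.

k_BT = 0.08617 × 50.4 K = 4.3430 meV.
Eᵢ/kT = 0.10362, 1.5680.
Z = Σ gᵢe^(−Eᵢ/kT) = 2·e^(−0.10362) + 3·e^(−1.5680) = 1.8031 + 0.62539 = 2.4285.

Z = 2.43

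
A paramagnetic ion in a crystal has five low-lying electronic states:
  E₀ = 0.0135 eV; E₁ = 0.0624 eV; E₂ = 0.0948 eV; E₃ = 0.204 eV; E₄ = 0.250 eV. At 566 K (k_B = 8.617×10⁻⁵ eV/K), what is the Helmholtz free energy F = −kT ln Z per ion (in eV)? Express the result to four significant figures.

-0.008924 eV

k_BT = 8.617×10⁻⁵ × 566 K = 0.0487722 eV.
Eᵢ/kT = 0.276797, 1.27942, 1.94373, 4.18271, 5.12587.
Z = Σ e^(−Eᵢ/kT) = e^(−0.276797) + e^(−1.27942) + e^(−1.94373) + e^(−4.18271) + e^(−5.12587) = 0.758208 + 0.278199 + 0.143169 + 0.0152571 + 0.00594105 = 1.20077.
F = −kT ln Z = −0.0487722 × ln(1.20077) = −0.0487722 × 0.182963 = -0.008924 eV.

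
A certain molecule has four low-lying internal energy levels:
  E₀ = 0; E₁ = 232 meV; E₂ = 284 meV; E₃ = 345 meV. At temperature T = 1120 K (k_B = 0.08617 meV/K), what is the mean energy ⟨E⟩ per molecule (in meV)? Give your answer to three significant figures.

k_BT = 0.08617 × 1120 K = 96.510 meV.
Eᵢ/kT = 0, 2.4039, 2.9427, 3.5748.
Z = Σ e^(−Eᵢ/kT) = e^(−0) + e^(−2.4039) + e^(−2.9427) + e^(−3.5748) = 1.0000 + 0.090365 + 0.052723 + 0.028021 = 1.1711.
⟨E⟩ = Σ Eᵢ e^(−Eᵢ/kT) / Z = (0·1.0000 + 232·0.090365 + 284·0.052723 + 345·0.028021) / 1.1711 = 38.9 meV.

38.9 meV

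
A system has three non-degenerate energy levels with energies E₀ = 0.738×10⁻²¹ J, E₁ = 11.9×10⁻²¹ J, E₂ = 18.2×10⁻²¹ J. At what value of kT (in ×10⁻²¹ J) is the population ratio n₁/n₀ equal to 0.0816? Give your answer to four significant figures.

4.454 ×10⁻²¹ J

n₁/n₀ = exp[−(E₁−E₀)/kT] = 0.0816.
⇒ (E₁−E₀)/kT = ln(1/0.0816) = ln(12.2549) = 2.50593.
kT = 11.162 ×10⁻²¹ J / 2.50593 = 4.454 ×10⁻²¹ J.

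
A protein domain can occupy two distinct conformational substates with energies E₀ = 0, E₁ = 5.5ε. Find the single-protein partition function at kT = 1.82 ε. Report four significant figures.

Eᵢ/kT = 0, 3.02198.
Z = Σ e^(−Eᵢ/kT) = e^(−0) + e^(−3.02198) = 1.00000 + 0.0487047 = 1.04870.

Z = 1.049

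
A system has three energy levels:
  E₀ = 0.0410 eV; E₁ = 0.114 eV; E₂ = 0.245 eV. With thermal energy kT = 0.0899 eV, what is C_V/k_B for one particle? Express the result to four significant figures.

0.3853

Eᵢ/kT = 0.456062, 1.26808, 2.72525.
Z = Σ e^(−Eᵢ/kT) = e^(−0.456062) + e^(−1.26808) + e^(−2.72525) = 0.633775 + 0.281371 + 0.0655298 = 0.980676.
⟨E⟩ = 0.0755763 eV, ⟨E²⟩ = 0.00882605 eV².
C_V/k_B = (⟨E²⟩ − ⟨E⟩²)/(kT)² = (0.00882605 − 0.00571178)/0.00808201 = 0.3853.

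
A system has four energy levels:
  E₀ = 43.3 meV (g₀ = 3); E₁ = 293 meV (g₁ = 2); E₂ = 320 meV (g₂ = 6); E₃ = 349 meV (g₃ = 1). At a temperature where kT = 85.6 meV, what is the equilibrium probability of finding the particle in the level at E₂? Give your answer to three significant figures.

Eᵢ/kT = 0.50584, 3.4229, 3.7383, 4.0771.
Z = Σ gᵢe^(−Eᵢ/kT) = 3·e^(−0.50584) + 2·e^(−3.4229) + 6·e^(−3.7383) + 1·e^(−4.0771) = 1.8090 + 0.065235 + 0.14277 + 0.016957 = 2.0340.
P₂ = g₂ e^(−E₂/kT) / Z = 0.14277/2.0340 = 0.0702.

0.0702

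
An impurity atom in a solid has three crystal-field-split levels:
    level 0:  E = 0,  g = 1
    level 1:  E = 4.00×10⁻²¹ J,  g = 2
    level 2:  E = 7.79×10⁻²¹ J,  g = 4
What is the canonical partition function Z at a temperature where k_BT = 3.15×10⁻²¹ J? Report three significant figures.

Z = 1.90

Eᵢ/kT = 0, 1.2698, 2.4730.
Z = Σ gᵢe^(−Eᵢ/kT) = 1·e^(−0) + 2·e^(−1.2698) + 4·e^(−2.4730) = 1.0000 + 0.56178 + 0.33733 = 1.8991.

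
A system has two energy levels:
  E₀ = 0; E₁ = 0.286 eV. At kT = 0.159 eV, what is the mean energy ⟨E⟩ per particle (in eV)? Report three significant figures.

0.0406 eV

Eᵢ/kT = 0, 1.7987.
Z = Σ e^(−Eᵢ/kT) = e^(−0) + e^(−1.7987) = 1.0000 + 0.16551 = 1.1655.
⟨E⟩ = Σ Eᵢ e^(−Eᵢ/kT) / Z = (0·1.0000 + 0.286·0.16551) / 1.1655 = 0.0406 eV.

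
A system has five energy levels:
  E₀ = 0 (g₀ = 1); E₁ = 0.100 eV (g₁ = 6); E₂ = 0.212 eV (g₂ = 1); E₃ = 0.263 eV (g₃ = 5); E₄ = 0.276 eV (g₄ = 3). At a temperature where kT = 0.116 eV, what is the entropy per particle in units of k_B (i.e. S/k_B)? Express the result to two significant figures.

2.5

Eᵢ/kT = 0, 0.8621, 1.828, 2.267, 2.379.
Z = Σ gᵢe^(−Eᵢ/kT) = 1·e^(−0) + 6·e^(−0.8621) + 1·e^(−1.828) + 5·e^(−2.267) + 3·e^(−2.379) = 1.000 + 2.534 + 0.1607 + 0.5181 + 0.2779 = 4.491.
⟨E⟩ = Σ EᵢPᵢ = 0.1114 eV.
S/k_B = ln Z + ⟨E⟩/kT = ln(4.491) + 0.1114/0.116 = 1.502 + 0.9603 = 2.5.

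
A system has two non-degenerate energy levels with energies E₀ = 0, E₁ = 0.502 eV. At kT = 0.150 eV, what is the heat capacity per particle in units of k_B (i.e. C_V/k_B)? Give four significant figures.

0.3679

Eᵢ/kT = 0, 3.34667.
Z = Σ e^(−Eᵢ/kT) = e^(−0) + e^(−3.34667) = 1.00000 + 0.0352014 = 1.03520.
⟨E⟩ = 0.0170702 eV, ⟨E²⟩ = 0.00856926 eV².
C_V/k_B = (⟨E²⟩ − ⟨E⟩²)/(kT)² = (0.00856926 − 0.000291392)/0.0225000 = 0.3679.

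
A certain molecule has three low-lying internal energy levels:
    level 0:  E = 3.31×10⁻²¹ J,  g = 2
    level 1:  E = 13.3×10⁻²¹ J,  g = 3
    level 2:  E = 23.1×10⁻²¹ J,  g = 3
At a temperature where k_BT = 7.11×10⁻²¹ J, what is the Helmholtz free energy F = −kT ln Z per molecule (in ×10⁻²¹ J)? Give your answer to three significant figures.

-4.31 ×10⁻²¹ J

Eᵢ/kT = 0.46554, 1.8706, 3.2489.
Z = Σ gᵢe^(−Eᵢ/kT) = 2·e^(−0.46554) + 3·e^(−1.8706) + 3·e^(−3.2489) = 1.2556 + 0.46209 + 0.11645 = 1.8341.
F = −kT ln Z = −7.11 × ln(1.8341) = −7.11 × 0.60655 = -4.31 ×10⁻²¹ J.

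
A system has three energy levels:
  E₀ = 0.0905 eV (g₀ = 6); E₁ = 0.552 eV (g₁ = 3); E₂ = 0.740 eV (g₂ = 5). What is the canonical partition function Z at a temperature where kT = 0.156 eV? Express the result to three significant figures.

Z = 3.49

Eᵢ/kT = 0.58013, 3.5385, 4.7436.
Z = Σ gᵢe^(−Eᵢ/kT) = 6·e^(−0.58013) + 3·e^(−3.5385) + 5·e^(−4.7436) = 3.3590 + 0.087171 + 0.043536 = 3.4897.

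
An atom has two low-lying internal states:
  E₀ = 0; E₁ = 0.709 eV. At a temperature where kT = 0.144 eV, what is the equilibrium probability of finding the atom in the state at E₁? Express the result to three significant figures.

0.00722

Eᵢ/kT = 0, 4.9236.
Z = Σ e^(−Eᵢ/kT) = e^(−0) + e^(−4.9236) = 1.0000 + 0.0072729 = 1.0073.
P₁ = e^(−E₁/kT) / Z = 0.0072729/1.0073 = 0.00722.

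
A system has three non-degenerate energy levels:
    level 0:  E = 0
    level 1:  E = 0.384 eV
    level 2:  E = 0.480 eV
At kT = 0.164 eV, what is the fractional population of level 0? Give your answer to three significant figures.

Eᵢ/kT = 0, 2.3415, 2.9268.
Z = Σ e^(−Eᵢ/kT) = e^(−0) + e^(−2.3415) + e^(−2.9268) = 1.0000 + 0.096183 + 0.053568 = 1.1498.
P₀ = e^(−E₀/kT) / Z = 1.0000/1.1498 = 0.870.

0.870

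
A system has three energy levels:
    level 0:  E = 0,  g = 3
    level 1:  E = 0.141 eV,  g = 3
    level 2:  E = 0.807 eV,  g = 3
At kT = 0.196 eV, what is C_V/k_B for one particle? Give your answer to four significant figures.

0.2742

Eᵢ/kT = 0, 0.719388, 4.11735.
Z = Σ gᵢe^(−Eᵢ/kT) = 3·e^(−0) + 3·e^(−0.719388) + 3·e^(−4.11735) = 3.00000 + 1.46115 + 0.0488629 = 4.51001.
⟨E⟩ = 0.0544244 eV, ⟨E²⟩ = 0.0134969 eV².
C_V/k_B = (⟨E²⟩ − ⟨E⟩²)/(kT)² = (0.0134969 − 0.00296202)/0.0384160 = 0.2742.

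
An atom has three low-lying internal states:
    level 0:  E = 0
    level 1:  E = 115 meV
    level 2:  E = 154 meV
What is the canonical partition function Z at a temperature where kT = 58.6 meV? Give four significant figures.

Z = 1.213

Eᵢ/kT = 0, 1.96246, 2.62799.
Z = Σ e^(−Eᵢ/kT) = e^(−0) + e^(−1.96246) + e^(−2.62799) = 1.00000 + 0.140512 + 0.0722235 = 1.21274.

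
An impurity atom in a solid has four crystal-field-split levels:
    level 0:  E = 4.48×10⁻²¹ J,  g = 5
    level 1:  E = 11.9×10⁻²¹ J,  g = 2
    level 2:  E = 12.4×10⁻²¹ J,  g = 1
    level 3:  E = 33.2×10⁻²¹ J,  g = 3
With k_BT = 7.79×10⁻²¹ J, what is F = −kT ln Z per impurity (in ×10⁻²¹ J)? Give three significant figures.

-9.74 ×10⁻²¹ J

Eᵢ/kT = 0.57510, 1.5276, 1.5918, 4.2619.
Z = Σ gᵢe^(−Eᵢ/kT) = 5·e^(−0.57510) + 2·e^(−1.5276) + 1·e^(−1.5918) + 3·e^(−4.2619) = 2.8132 + 0.43411 + 0.20356 + 0.042286 = 3.4932.
F = −kT ln Z = −7.79 × ln(3.4932) = −7.79 × 1.2508 = -9.74 ×10⁻²¹ J.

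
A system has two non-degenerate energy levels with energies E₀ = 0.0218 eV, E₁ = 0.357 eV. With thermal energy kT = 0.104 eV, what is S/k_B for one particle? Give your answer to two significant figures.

0.16

Eᵢ/kT = 0.2096, 3.433.
Z = Σ e^(−Eᵢ/kT) = e^(−0.2096) + e^(−3.433) = 0.8109 + 0.03229 = 0.8432.
⟨E⟩ = Σ EᵢPᵢ = 0.03464 eV.
S/k_B = ln Z + ⟨E⟩/kT = ln(0.8432) + 0.03464/0.104 = -0.1706 + 0.3331 = 0.16.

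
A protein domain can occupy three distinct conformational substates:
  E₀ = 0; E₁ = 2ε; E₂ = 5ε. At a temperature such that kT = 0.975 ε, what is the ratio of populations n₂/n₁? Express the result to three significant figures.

0.0461

n₂/n₁ = exp[−(E₂−E₁)/kT] = exp(−(3ε)/(0.975ε)) = exp(-3.0769) = 0.0461.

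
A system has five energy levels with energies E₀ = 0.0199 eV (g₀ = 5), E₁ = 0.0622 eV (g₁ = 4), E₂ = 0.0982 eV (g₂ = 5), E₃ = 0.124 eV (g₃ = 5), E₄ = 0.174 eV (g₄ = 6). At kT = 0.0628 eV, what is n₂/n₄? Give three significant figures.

2.79

n₂/n₄ = (g₂/g₄) exp[−(E₂−E₄)/kT] = (5/6) × exp(−(-0.0758 eV)/(0.0628 eV)) = (5/6) × exp(1.2070) = 2.79.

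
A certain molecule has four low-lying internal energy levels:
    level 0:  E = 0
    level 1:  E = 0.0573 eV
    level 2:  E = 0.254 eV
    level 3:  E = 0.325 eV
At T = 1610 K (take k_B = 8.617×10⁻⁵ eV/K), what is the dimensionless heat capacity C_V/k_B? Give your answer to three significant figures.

k_BT = 8.617×10⁻⁵ × 1610 K = 0.13873 eV.
Eᵢ/kT = 0, 0.41303, 1.8309, 2.3427.
Z = Σ e^(−Eᵢ/kT) = e^(−0) + e^(−0.41303) + e^(−1.8309) + e^(−2.3427) = 1.0000 + 0.66164 + 0.16027 + 0.096068 = 1.9180.
⟨E⟩ = 0.057269 eV, ⟨E²⟩ = 0.011814 eV².
C_V/k_B = (⟨E²⟩ − ⟨E⟩²)/(kT)² = (0.011814 − 0.0032797)/0.019246 = 0.443.

0.443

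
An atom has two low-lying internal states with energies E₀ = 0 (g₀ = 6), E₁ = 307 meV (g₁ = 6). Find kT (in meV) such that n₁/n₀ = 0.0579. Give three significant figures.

n₁/n₀ = (g₁/g₀) exp[−(E₁−E₀)/kT] = 0.0579.
⇒ (E₁−E₀)/kT = ln((6/6)/0.0579) = ln(17.271) = 2.8490.
kT = 307 meV / 2.8490 = 108 meV.

108 meV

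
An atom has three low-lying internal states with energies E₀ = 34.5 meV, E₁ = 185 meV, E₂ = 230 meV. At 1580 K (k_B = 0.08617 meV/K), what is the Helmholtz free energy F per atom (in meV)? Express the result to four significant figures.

-26.82 meV

k_BT = 0.08617 × 1580 K = 136.149 meV.
Eᵢ/kT = 0.253399, 1.35881, 1.68933.
Z = Σ e^(−Eᵢ/kT) = e^(−0.253399) + e^(−1.35881) + e^(−1.68933) = 0.776158 + 0.256966 + 0.184643 = 1.21777.
F = −kT ln Z = −136.149 × ln(1.21777) = −136.149 × 0.197021 = -26.82 meV.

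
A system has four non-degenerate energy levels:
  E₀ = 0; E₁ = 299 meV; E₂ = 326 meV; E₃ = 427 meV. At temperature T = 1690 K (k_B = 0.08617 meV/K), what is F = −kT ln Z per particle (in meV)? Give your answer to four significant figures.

k_BT = 0.08617 × 1690 K = 145.627 meV.
Eᵢ/kT = 0, 2.05319, 2.23860, 2.93215.
Z = Σ e^(−Eᵢ/kT) = e^(−0) + e^(−2.05319) + e^(−2.23860) + e^(−2.93215) = 1.00000 + 0.128325 + 0.106608 + 0.0532824 = 1.28822.
F = −kT ln Z = −145.627 × ln(1.28822) = −145.627 × 0.253261 = -36.88 meV.

-36.88 meV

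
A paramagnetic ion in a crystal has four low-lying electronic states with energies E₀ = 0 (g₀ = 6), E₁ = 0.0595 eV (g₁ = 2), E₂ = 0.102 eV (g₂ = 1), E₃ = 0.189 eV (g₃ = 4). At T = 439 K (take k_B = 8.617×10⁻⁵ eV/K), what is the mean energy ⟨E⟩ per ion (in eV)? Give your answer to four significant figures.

k_BT = 8.617×10⁻⁵ × 439 K = 0.0378286 eV.
Eᵢ/kT = 0, 1.57288, 2.69637, 4.99622.
Z = Σ gᵢe^(−Eᵢ/kT) = 6·e^(−0) + 2·e^(−1.57288) + 1·e^(−2.69637) + 4·e^(−4.99622) = 6.00000 + 0.414894 + 0.0674499 + 0.0270539 = 6.50940.
⟨E⟩ = Σ Eᵢ gᵢe^(−Eᵢ/kT) / Z = (0·6.00000 + 0.0595·0.414894 + 0.102·0.0674499 + 0.189·0.0270539) / 6.50940 = 0.005635 eV.

0.005635 eV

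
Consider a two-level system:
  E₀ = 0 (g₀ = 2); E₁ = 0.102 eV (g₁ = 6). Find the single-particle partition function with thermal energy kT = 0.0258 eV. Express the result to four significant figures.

Eᵢ/kT = 0, 3.95349.
Z = Σ gᵢe^(−Eᵢ/kT) = 2·e^(−0) + 6·e^(−3.95349) = 2.00000 + 0.115126 = 2.11513.

Z = 2.115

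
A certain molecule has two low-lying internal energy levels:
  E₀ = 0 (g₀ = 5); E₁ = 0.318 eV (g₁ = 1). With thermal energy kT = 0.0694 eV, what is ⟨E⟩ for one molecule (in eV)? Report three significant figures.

0.000649 eV

Eᵢ/kT = 0, 4.5821.
Z = Σ gᵢe^(−Eᵢ/kT) = 5·e^(−0) + 1·e^(−4.5821) = 5.0000 + 0.010233 = 5.0102.
⟨E⟩ = Σ Eᵢ gᵢe^(−Eᵢ/kT) / Z = (0·5.0000 + 0.318·0.010233) / 5.0102 = 0.000649 eV.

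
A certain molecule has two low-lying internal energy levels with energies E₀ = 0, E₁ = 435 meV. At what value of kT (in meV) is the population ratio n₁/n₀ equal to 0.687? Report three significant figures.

1160 meV

n₁/n₀ = exp[−(E₁−E₀)/kT] = 0.687.
⇒ (E₁−E₀)/kT = ln(1/0.687) = ln(1.4556) = 0.37542.
kT = 435 meV / 0.37542 = 1160 meV.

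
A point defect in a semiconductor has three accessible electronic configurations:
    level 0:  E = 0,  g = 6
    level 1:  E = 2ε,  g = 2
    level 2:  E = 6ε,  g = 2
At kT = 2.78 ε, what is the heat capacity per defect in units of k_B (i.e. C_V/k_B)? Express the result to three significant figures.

0.192

Eᵢ/kT = 0, 0.71942, 2.1583.
Z = Σ gᵢe^(−Eᵢ/kT) = 6·e^(−0) + 2·e^(−0.71942) + 2·e^(−2.1583) = 6.0000 + 0.97407 + 0.23104 = 7.2051.
⟨E⟩ = 0.46278 ε, ⟨E²⟩ = 1.6951 ε².
C_V/k_B = (⟨E²⟩ − ⟨E⟩²)/(kT)² = (1.6951 − 0.21417)/7.7284 = 0.192.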